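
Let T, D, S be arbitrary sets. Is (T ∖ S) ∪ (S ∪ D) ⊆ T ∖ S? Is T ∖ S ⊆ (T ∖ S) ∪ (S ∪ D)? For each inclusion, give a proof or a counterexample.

(⟹) This inclusion fails. Take T = ∅, D = {1}, S = ∅; then 1 ∈ (T ∖ S) ∪ (S ∪ D) but 1 ∉ T ∖ S.

(⟸) Let x ∈ T ∖ S. Then either x ∈ T and x ∉ D, S; or x ∈ T ∩ D and x ∉ S. In each case x ∈ (T ∖ S) ∪ (S ∪ D), so T ∖ S ⊆ (T ∖ S) ∪ (S ∪ D).

Only the reverse inclusion holds.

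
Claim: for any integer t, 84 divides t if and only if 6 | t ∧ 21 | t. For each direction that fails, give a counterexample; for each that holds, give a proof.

(⇒) holds; (⇐) fails.

(⟹) If 84 ∣ t, write t = 84q. Since 84 = 14·6, t = 6·(14q), so 6 ∣ t; and since 84 = 4·21, t = 21·(4q), so 21 ∣ t.

(⟸) This fails: take t = 42. Both 6 ∣ 42 and 21 ∣ 42, yet 42 is not a multiple of 84 (since 42 = 0·84 + 42), so 84 ∤ 42.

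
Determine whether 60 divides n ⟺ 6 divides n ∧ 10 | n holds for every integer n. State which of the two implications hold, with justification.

Only the forward implication holds.

[⇒] If 60 ∣ n, write n = 60q. Since 60 = 10·6, n = 6·(10q), so 6 ∣ n; and since 60 = 6·10, n = 10·(6q), so 10 ∣ n.

[⇐] This fails: take n = 30. Both 6 ∣ 30 and 10 ∣ 30, yet 30 is not a multiple of 60 (since 30 = 0·60 + 30), so 60 ∤ 30.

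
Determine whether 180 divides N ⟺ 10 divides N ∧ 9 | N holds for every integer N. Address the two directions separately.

Forward direction. If 180 ∣ N, write N = 180q. Since 180 = 18·10, N = 10·(18q), so 10 ∣ N; and since 180 = 20·9, N = 9·(20q), so 9 ∣ N.

Converse. This fails: take N = 90. Both 10 ∣ 90 and 9 ∣ 90, yet 90 is not a multiple of 180 (since 90 = 0·180 + 90), so 180 ∤ 90.

Only the forward direction holds.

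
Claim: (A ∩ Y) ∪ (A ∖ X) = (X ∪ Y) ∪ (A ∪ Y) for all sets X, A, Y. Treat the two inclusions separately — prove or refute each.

Only the forward inclusion holds.

(⟹) Let x ∈ (A ∩ Y) ∪ (A ∖ X). Then either x ∈ A and x ∉ X, Y; or x ∈ A ∩ Y and x ∉ X; or x ∈ X ∩ A ∩ Y. In each case x ∈ (X ∪ Y) ∪ (A ∪ Y), so (A ∩ Y) ∪ (A ∖ X) ⊆ (X ∪ Y) ∪ (A ∪ Y).

(⟸) This inclusion fails. Take X = {1}, A = ∅, Y = ∅; then 1 ∈ (X ∪ Y) ∪ (A ∪ Y) but 1 ∉ (A ∩ Y) ∪ (A ∖ X).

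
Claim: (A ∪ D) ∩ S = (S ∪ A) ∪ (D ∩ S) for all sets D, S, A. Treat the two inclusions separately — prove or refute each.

(⟹) Let x ∈ (A ∪ D) ∩ S. Then either x ∈ D ∩ S and x ∉ A; or x ∈ S ∩ A and x ∉ D; or x ∈ D ∩ S ∩ A. In each case x ∈ (S ∪ A) ∪ (D ∩ S), so (A ∪ D) ∩ S ⊆ (S ∪ A) ∪ (D ∩ S).

(⟸) This inclusion fails. Take D = ∅, S = {1}, A = ∅; then 1 ∈ (S ∪ A) ∪ (D ∩ S) but 1 ∉ (A ∪ D) ∩ S.

(⊆) holds; (⊇) fails.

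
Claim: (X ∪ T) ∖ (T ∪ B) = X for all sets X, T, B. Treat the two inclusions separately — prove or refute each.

(⊇) This inclusion fails. Take X = {1}, T = {1}, B = ∅; then 1 ∈ X but 1 ∉ (X ∪ T) ∖ (T ∪ B).

(⊆) Let x ∈ (X ∪ T) ∖ (T ∪ B). Then x ∈ X and x ∉ T, B, from which x ∈ X.

(⊆) holds; (⊇) fails.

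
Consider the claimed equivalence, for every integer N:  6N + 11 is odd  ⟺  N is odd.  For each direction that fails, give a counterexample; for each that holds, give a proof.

[⇒] This fails: take N = 4. Then 6N + 11 = 35, which is odd, yet N = 4 is even, not odd.

[⇐] Suppose N is odd. Since 6 is even, 6N is even for every N, so 6N + 11 has the same parity as 11, which is odd. Hence 6N + 11 is odd.

The forward direction fails; the converse holds.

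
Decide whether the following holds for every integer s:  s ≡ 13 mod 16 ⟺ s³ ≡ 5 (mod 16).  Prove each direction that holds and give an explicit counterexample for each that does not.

Both directions hold; the statement is true.

(→) Suppose s ≡ 13 mod 16. Write s = 16j + 13. Then (16j + 13)³ = 4096j³ + 9984j² + 8112j + 2197 = 16(256j³ + 624j² + 507j + 137) + 5, so s³ ≡ 5 (mod 16).

(←) Conversely, suppose s³ ≡ 5 (mod 16). The only residue r in {0, …, 15} with r³ ≡ 5 (mod 16) is r = 13, so s ≡ 13 (mod 16).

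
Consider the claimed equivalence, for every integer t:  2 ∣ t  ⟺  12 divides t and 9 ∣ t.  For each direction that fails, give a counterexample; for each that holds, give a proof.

(→) This fails: take t = 2. Certainly 2 ∣ 2, but 12 ∤ 2.

(←) Suppose 12 ∣ t and 9 ∣ t. Any common multiple of 12 and 9 is a multiple of their lcm; here lcm(12, 9) = 12·9/gcd(12, 9) = 108/3 = 36, so 36 ∣ t. Since 2 ∣ 36, it follows that 2 ∣ t.

Only the converse holds.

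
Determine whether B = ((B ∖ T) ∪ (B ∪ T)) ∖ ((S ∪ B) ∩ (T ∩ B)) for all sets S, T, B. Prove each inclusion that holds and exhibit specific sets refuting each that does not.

(⊆) This inclusion fails. Take S = ∅, T = {1}, B = {1}; then 1 ∈ B but 1 ∉ ((B ∖ T) ∪ (B ∪ T)) ∖ ((S ∪ B) ∩ (T ∩ B)).

(⊇) This inclusion fails. Take S = ∅, T = {1}, B = ∅; then 1 ∈ ((B ∖ T) ∪ (B ∪ T)) ∖ ((S ∪ B) ∩ (T ∩ B)) but 1 ∉ B.

Both inclusions fail.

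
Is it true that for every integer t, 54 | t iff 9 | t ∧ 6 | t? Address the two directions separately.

The forward direction holds; the converse fails.

Converse. This fails: take t = 18. Both 9 ∣ 18 and 6 ∣ 18, yet 18 is not a multiple of 54 (since 18 = 0·54 + 18), so 54 ∤ 18.

Forward direction. If 54 ∣ t, write t = 54q. Since 54 = 6·9, t = 9·(6q), so 9 ∣ t; and since 54 = 9·6, t = 6·(9q), so 6 ∣ t.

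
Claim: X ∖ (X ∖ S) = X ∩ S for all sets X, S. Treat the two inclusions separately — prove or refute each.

(⊆) Let x ∈ X ∖ (X ∖ S). Then x ∈ X ∩ S, from which x ∈ X ∩ S.

(⊇) Let x ∈ X ∩ S. Then x ∈ X ∩ S, from which x ∈ X ∖ (X ∖ S).

The two sets are equal.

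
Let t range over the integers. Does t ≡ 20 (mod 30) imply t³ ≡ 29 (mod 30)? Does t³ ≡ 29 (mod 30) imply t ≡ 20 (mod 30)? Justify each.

(→) This fails: take t = 20. Then 20 ≡ 20 (mod 30), but 20³ = 8000 ≡ 20 (mod 30), not 29.

(←) This fails: take t = 29. Then 29³ = 24389 ≡ 29 (mod 30), yet 29 ≡ 29 (mod 30), not 20.

(⇒) fails and (⇐) fails.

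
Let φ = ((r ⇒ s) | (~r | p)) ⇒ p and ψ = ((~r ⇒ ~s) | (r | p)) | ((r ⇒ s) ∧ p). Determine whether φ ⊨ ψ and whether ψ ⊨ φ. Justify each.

(⇒) holds; (⇐) fails.

(⟹) Assume the antecedent. If s is true, the antecedent forces (s = T, r = F, p = T) or (s = T, r = T, p = T), and the consequent holds there. If s is false, the consequent reduces to true regardless of the other variables. Either way the consequent holds.

(⟸) This fails. Under s = F, r = F, p = F, the left side is false but the right side is true.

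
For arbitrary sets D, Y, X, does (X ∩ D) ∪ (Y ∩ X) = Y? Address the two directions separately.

Forward inclusion. This inclusion fails. Take D = {1}, Y = ∅, X = {1}; then 1 ∈ (X ∩ D) ∪ (Y ∩ X) but 1 ∉ Y.

Reverse inclusion. This inclusion fails. Take D = ∅, Y = {1}, X = ∅; then 1 ∈ Y but 1 ∉ (X ∩ D) ∪ (Y ∩ X).

(⊆) fails and (⊇) fails.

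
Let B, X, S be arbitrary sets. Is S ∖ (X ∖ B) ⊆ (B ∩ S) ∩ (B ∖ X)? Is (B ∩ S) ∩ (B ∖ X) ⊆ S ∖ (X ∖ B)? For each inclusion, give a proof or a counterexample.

The sets are not equal: only the reverse inclusion holds.

Forward inclusion. This inclusion fails. Take B = ∅, X = ∅, S = {1}; then 1 ∈ S ∖ (X ∖ B) but 1 ∉ (B ∩ S) ∩ (B ∖ X).

Reverse inclusion. Let x ∈ (B ∩ S) ∩ (B ∖ X). Then x ∈ B ∩ S and x ∉ X, from which x ∈ S ∖ (X ∖ B).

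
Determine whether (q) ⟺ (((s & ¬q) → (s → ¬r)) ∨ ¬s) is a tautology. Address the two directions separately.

(⟹) Assume the antecedent. If s is true, the antecedent forces (s = T, q = T, r = F) or (s = T, q = T, r = T), and ((s & ¬q) → (s → ¬r)) ∨ ¬s holds there. If s is false, ((s & ¬q) → (s → ¬r)) ∨ ¬s reduces to true regardless of the other variables. Either way ((s & ¬q) → (s → ¬r)) ∨ ¬s holds.

(⟸) This fails. Under s = F, q = F, r = F, the left side is false but the right side is true.

(⇒) holds; (⇐) fails.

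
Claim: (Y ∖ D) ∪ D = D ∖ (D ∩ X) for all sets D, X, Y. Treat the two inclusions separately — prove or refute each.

The sets are not equal: only the reverse inclusion holds.

(⟹) This inclusion fails. Take D = {1}, X = {1}, Y = ∅; then 1 ∈ (Y ∖ D) ∪ D but 1 ∉ D ∖ (D ∩ X).

(⟸) Let x ∈ D ∖ (D ∩ X). Then either x ∈ D and x ∉ X, Y; or x ∈ D ∩ Y and x ∉ X. In each case x ∈ (Y ∖ D) ∪ D, so D ∖ (D ∩ X) ⊆ (Y ∖ D) ∪ D.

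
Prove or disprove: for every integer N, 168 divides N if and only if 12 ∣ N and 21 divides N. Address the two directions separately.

(⇐) This fails: take N = 84. Both 12 ∣ 84 and 21 ∣ 84, yet 84 is not a multiple of 168 (since 84 = 0·168 + 84), so 168 ∤ 84.

(⇒) If 168 ∣ N, write N = 168q. Since 168 = 14·12, N = 12·(14q), so 12 ∣ N; and since 168 = 8·21, N = 21·(8q), so 21 ∣ N.

(⇒) holds; (⇐) fails.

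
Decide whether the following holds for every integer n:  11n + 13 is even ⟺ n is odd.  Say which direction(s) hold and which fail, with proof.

Equivalent; both directions hold.

Forward direction. Suppose 11n + 13 is even. Since 11 is odd, 11n and n have the same parity, so 11n + 13 ≡ n + 13 (mod 2). As 13 is odd, 11n + 13 is even exactly when n is odd. Thus n is odd.

Converse. Suppose n is odd; write n = 2j + 1. Then 11n + 13 = 11·(2j + 1) + 13 = 2·11j + 24, which is even.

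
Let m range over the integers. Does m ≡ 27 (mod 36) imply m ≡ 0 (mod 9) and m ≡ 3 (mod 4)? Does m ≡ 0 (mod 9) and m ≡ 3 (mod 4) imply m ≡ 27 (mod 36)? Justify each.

The biconditional holds.

(⟹) Suppose m ≡ 27 (mod 36); write m = 36j + 27. Since 9 ∣ 36, reducing mod 9 gives m ≡ 27 ≡ 0 (mod 9); since 4 ∣ 36, reducing mod 4 gives m ≡ 27 ≡ 3 (mod 4).

(⟸) Conversely, if m ≡ 0 (mod 9) and m ≡ 3 (mod 4), then by the Chinese remainder theorem m ≡ 27 (mod 36). This is exactly m ≡ 27 (mod 36).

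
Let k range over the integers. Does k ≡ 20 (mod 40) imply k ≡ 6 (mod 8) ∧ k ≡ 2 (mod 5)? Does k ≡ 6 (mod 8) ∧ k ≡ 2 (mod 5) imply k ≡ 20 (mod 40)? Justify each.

(⇒) fails and (⇐) fails.

(→) This fails: k = 20 gives 20 ≡ 20 (mod 40) but 20 ≡ 4 (mod 8), so the conjunction on the right does not hold.

(←) This fails: k = 22 satisfies both congruences on the right (22 ≡ 6 mod 8 and 22 ≡ 2 mod 5) yet 22 ≡ 22 (mod 40), not 20.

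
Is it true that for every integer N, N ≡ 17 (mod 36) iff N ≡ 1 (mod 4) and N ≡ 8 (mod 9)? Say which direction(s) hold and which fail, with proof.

Both directions hold; the statement is true.

(⇐) If N ≡ 1 (mod 4) and N ≡ 8 (mod 9), then by the Chinese remainder theorem N ≡ 17 (mod 36). This is exactly N ≡ 17 (mod 36).

(⇒) Suppose N ≡ 17 (mod 36); write N = 36j + 17. Since 4 ∣ 36, reducing mod 4 gives N ≡ 17 ≡ 1 (mod 4); since 9 ∣ 36, reducing mod 9 gives N ≡ 17 ≡ 8 (mod 9).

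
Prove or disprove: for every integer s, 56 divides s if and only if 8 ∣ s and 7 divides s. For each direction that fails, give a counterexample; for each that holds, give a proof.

Both directions hold; the statement is true.

[⇒] If 56 ∣ s, write s = 56q. Since 56 = 7·8, s = 8·(7q), so 8 ∣ s; and since 56 = 8·7, s = 7·(8q), so 7 ∣ s.

[⇐] Suppose 8 ∣ s and 7 ∣ s. Any common multiple of 8 and 7 is a multiple of their lcm; here gcd(8, 7) = 1, so lcm(8, 7) = 8·7 = 56, so 56 ∣ s.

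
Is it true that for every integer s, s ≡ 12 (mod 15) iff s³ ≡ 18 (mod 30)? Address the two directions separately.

(→) This fails: take s = 27. Then 27 ≡ 12 (mod 15), but 27³ = 19683 ≡ 3 (mod 30), not 18.

(←) Conversely, the residues r modulo 30 with r³ ≡ 18 (mod 30) are exactly {12}, and each is ≡ 12 (mod 15).

Not equivalent: only (⇐) holds.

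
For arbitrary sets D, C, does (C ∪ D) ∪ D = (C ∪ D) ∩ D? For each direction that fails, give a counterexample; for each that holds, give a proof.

The sets are not equal: only the reverse inclusion holds.

Reverse inclusion. Let x ∈ (C ∪ D) ∩ D. Then either x ∈ D and x ∉ C; or x ∈ D ∩ C. In each case x ∈ (C ∪ D) ∪ D, so (C ∪ D) ∩ D ⊆ (C ∪ D) ∪ D.

Forward inclusion. This inclusion fails. Take D = ∅, C = {1}; then 1 ∈ (C ∪ D) ∪ D but 1 ∉ (C ∪ D) ∩ D.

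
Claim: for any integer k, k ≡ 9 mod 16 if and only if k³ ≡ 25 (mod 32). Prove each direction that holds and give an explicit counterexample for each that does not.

[⇒] This fails: take k = 25. Then 25 ≡ 9 (mod 16), but 25³ = 15625 ≡ 9 (mod 32), not 25.

[⇐] Conversely, the residues r modulo 32 with r³ ≡ 25 (mod 32) are exactly {9}, and each is ≡ 9 (mod 16).

Only the converse holds.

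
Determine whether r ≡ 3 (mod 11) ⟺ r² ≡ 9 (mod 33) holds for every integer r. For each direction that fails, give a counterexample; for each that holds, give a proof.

Both directions fail.

(→) This fails: take r = 14. Then 14 ≡ 3 (mod 11), but 14² = 196 ≡ 31 (mod 33), not 9.

(←) This fails: take r = 30. Then 30² = 900 ≡ 9 (mod 33), yet 30 ≡ 8 (mod 11), not 3.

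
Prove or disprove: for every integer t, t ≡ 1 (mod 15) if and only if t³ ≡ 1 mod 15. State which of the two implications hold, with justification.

Forward direction. Suppose t ≡ 1 (mod 15). Write t = 15j + 1. Then (15j + 1)³ = 3375j³ + 675j² + 45j + 1 = 15(225j³ + 45j² + 3j) + 1, so t³ ≡ 1 (mod 15).

Converse. Suppose t³ ≡ 1 (mod 15). The only residue r in {0, …, 14} with r³ ≡ 1 (mod 15) is r = 1, so t ≡ 1 (mod 15).

Both implications hold.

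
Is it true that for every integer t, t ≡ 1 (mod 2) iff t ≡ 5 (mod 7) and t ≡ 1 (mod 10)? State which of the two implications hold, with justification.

The forward direction fails; the converse holds.

Forward direction. This fails: t = 1 gives 1 ≡ 1 (mod 2) but 1 ≡ 1 (mod 7), so the conjunction on the right does not hold.

Converse. If t ≡ 5 (mod 7) and t ≡ 1 (mod 10), then by the Chinese remainder theorem t ≡ 61 (mod 70). Since 61 ≡ 1 (mod 2) and 2 ∣ 70, we get t ≡ 1 (mod 2).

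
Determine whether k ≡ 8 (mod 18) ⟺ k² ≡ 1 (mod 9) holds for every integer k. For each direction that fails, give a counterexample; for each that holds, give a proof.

Converse. This fails: take k = 1. Then 1² = 1 ≡ 1 (mod 9), yet 1 ≡ 1 (mod 18), not 8.

Forward direction. Suppose k ≡ 8 (mod 18). Then k² ≡ 8² = 64 (mod 18), and since 9 ∣ 18, also k² ≡ 1 (mod 9).

Only the forward direction holds.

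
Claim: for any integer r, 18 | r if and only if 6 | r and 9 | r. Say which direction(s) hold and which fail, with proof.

(⟹) If 18 ∣ r, write r = 18q. Since 18 = 3·6, r = 6·(3q), so 6 ∣ r; and since 18 = 2·9, r = 9·(2q), so 9 ∣ r.

(⟸) Suppose 6 ∣ r and 9 ∣ r. Any common multiple of 6 and 9 is a multiple of their lcm; here lcm(6, 9) = 6·9/gcd(6, 9) = 54/3 = 18, so 18 ∣ r.

Both directions hold; the statement is true.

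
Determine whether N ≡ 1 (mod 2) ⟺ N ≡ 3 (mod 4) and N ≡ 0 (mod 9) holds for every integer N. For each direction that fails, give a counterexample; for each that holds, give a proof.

(→) This fails: N = 1 gives 1 ≡ 1 (mod 2) but 1 ≡ 1 (mod 4), so the conjunction on the right does not hold.

(←) Conversely, if N ≡ 3 (mod 4) and N ≡ 0 (mod 9), then by the Chinese remainder theorem N ≡ 27 (mod 36). Since 27 ≡ 1 (mod 2) and 2 ∣ 36, we get N ≡ 1 (mod 2).

Only the reverse direction holds.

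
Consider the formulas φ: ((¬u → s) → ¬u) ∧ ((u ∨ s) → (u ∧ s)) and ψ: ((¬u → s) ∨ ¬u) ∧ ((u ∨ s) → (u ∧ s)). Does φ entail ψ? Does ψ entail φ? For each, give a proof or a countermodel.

(⇒) holds; (⇐) fails.

(←) This fails. Under s = T, u = T, the left side is false but the right side is true.

(→) Assume the antecedent. If s is true, the antecedent cannot hold. If s is false, the antecedent forces (s = F, u = F), and the consequent holds there. Either way the consequent holds.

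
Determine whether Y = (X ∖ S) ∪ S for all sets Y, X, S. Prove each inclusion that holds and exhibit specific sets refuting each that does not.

Neither inclusion holds.

(⟹) This inclusion fails. Take Y = {1}, X = ∅, S = ∅; then 1 ∈ Y but 1 ∉ (X ∖ S) ∪ S.

(⟸) This inclusion fails. Take Y = ∅, X = {1}, S = ∅; then 1 ∈ (X ∖ S) ∪ S but 1 ∉ Y.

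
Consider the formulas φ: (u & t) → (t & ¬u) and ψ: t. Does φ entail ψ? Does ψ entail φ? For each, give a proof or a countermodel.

Neither implication holds.

(→) This fails. Under u = F, t = F, the left side is true but the right side is false.

(←) This fails. Under u = T, t = T, the left side is false but the right side is true.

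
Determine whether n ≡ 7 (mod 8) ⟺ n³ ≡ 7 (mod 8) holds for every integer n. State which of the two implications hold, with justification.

Equivalent; both directions hold.

[⇒] Suppose n ≡ 7 (mod 8). Write n = 8j + 7. Then (8j + 7)³ = 512j³ + 1344j² + 1176j + 343 = 8(64j³ + 168j² + 147j + 42) + 7, so n³ ≡ 7 (mod 8).

[⇐] Conversely, suppose n³ ≡ 7 (mod 8). The only residue r in {0, …, 7} with r³ ≡ 7 (mod 8) is r = 7, so n ≡ 7 (mod 8).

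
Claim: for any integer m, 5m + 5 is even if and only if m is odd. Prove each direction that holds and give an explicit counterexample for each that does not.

Both implications hold.

(⇒) Suppose 5m + 5 is even. Since 5 is odd, 5m and m have the same parity, so 5m + 5 ≡ m + 5 (mod 2). As 5 is odd, 5m + 5 is even exactly when m is odd. Thus m is odd.

(⇐) Conversely, suppose m is odd; write m = 2j + 1. Then 5m + 5 = 5·(2j + 1) + 5 = 2·5j + 10, which is even.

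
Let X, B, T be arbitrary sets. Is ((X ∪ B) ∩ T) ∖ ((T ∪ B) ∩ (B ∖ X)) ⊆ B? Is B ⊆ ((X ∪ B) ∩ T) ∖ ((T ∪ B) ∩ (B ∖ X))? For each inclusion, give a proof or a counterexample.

(⊆) This inclusion fails. Take X = {1}, B = ∅, T = {1}; then 1 ∈ ((X ∪ B) ∩ T) ∖ ((T ∪ B) ∩ (B ∖ X)) but 1 ∉ B.

(⊇) This inclusion fails. Take X = ∅, B = {1}, T = ∅; then 1 ∈ B but 1 ∉ ((X ∪ B) ∩ T) ∖ ((T ∪ B) ∩ (B ∖ X)).

Both inclusions fail.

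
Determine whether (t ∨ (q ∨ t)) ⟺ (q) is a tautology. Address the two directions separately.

(⇒) fails; (⇐) holds.

(⟹) This fails. Under t = T, q = F, the left side is true but the right side is false.

(⟸) Assume the antecedent. If t is true, t ∨ (q ∨ t) reduces to true regardless of the other variables. If t is false, the antecedent forces (t = F, q = T), and t ∨ (q ∨ t) holds there. Either way t ∨ (q ∨ t) holds.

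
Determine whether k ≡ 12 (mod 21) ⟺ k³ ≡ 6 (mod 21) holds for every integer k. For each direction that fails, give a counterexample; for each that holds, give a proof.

Forward direction. Suppose k ≡ 12 (mod 21). Write k = 21j + 12. Then (21j + 12)³ = 9261j³ + 15876j² + 9072j + 1728 = 21(441j³ + 756j² + 432j + 82) + 6, so k³ ≡ 6 (mod 21).

Converse. This fails: take k = 3. Then 3³ = 27 ≡ 6 (mod 21), yet 3 ≡ 3 (mod 21), not 12.

(⇒) holds; (⇐) fails.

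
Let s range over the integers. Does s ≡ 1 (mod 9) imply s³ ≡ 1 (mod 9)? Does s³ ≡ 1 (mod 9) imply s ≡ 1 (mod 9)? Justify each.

Not equivalent: only (⇒) holds.

(⟹) Suppose s ≡ 1 (mod 9). Write s = 9j + 1. Then (9j + 1)³ = 729j³ + 243j² + 27j + 1 = 9(81j³ + 27j² + 3j) + 1, so s³ ≡ 1 (mod 9).

(⟸) This fails: take s = 4. Then 4³ = 64 ≡ 1 (mod 9), yet 4 ≡ 4 (mod 9), not 1.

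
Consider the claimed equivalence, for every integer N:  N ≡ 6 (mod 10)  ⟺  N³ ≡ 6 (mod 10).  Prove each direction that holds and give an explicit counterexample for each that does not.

(⟹) Suppose N ≡ 6 (mod 10). Write N = 10j + 6. Then (10j + 6)³ = 1000j³ + 1800j² + 1080j + 216 = 10(100j³ + 180j² + 108j + 21) + 6, so N³ ≡ 6 (mod 10).

(⟸) Conversely, suppose N³ ≡ 6 (mod 10). The only residue r in {0, …, 9} with r³ ≡ 6 (mod 10) is r = 6, so N ≡ 6 (mod 10).

Both directions hold; the statement is true.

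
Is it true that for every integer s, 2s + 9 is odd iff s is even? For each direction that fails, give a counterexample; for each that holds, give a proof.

The forward direction fails; the converse holds.

Forward direction. This fails: take s = 5. Then 2s + 9 = 19, which is odd, yet s = 5 is odd, not even.

Converse. Suppose s is even. Since 2 is even, 2s is even for every s, so 2s + 9 has the same parity as 9, which is odd. Hence 2s + 9 is odd.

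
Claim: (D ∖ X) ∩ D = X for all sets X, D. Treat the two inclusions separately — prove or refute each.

(⊆) This inclusion fails. Take X = ∅, D = {1}; then 1 ∈ (D ∖ X) ∩ D but 1 ∉ X.

(⊇) This inclusion fails. Take X = {1}, D = ∅; then 1 ∈ X but 1 ∉ (D ∖ X) ∩ D.

Both inclusions fail.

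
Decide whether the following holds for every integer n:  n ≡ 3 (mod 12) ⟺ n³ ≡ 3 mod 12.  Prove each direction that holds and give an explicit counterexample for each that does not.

(⟹) Suppose n ≡ 3 (mod 12). Write n = 12j + 3. Then (12j + 3)³ = 1728j³ + 1296j² + 324j + 27 = 12(144j³ + 108j² + 27j + 2) + 3, so n³ ≡ 3 (mod 12).

(⟸) For the converse, argue contrapositively. If n ≢ 3 (mod 12), then n is congruent to one of 0, 1, 2, 4, 5, 6, 7, 8, 9, 10, 11 modulo 12, and these give n³ ≡ 0, 1, 8, 4, 5, 0, 7, 8, 9, 4, 11 respectively — never 3.

The biconditional holds.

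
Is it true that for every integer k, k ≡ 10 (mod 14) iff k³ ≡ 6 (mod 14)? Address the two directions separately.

(⟸) This fails: take k = 6. Then 6³ = 216 ≡ 6 (mod 14), yet 6 ≡ 6 (mod 14), not 10.

(⟹) Suppose k ≡ 10 (mod 14). Write k = 14j + 10. Then (14j + 10)³ = 2744j³ + 5880j² + 4200j + 1000 = 14(196j³ + 420j² + 300j + 71) + 6, so k³ ≡ 6 (mod 14).

Only the forward direction holds.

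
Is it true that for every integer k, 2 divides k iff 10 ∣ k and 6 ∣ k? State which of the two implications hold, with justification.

Only the reverse direction holds.

[⇐] Suppose 10 ∣ k and 6 ∣ k. Any common multiple of 10 and 6 is a multiple of their lcm; here lcm(10, 6) = 10·6/gcd(10, 6) = 60/2 = 30, so 30 ∣ k. Since 2 ∣ 30, it follows that 2 ∣ k.

[⇒] This fails: take k = 2. Certainly 2 ∣ 2, but 10 ∤ 2.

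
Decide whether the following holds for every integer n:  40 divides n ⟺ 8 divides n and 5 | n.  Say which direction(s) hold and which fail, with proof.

Both implications hold.

(⇒) If 40 ∣ n, write n = 40q. Since 40 = 5·8, n = 8·(5q), so 8 ∣ n; and since 40 = 8·5, n = 5·(8q), so 5 ∣ n.

(⇐) Suppose 8 ∣ n and 5 ∣ n. Any common multiple of 8 and 5 is a multiple of their lcm; here gcd(8, 5) = 1, so lcm(8, 5) = 8·5 = 40, so 40 ∣ n.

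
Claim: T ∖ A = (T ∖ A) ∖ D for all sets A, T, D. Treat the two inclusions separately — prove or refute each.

Only the reverse inclusion holds.

Forward inclusion. This inclusion fails. Take A = ∅, T = {1}, D = {1}; then 1 ∈ T ∖ A but 1 ∉ (T ∖ A) ∖ D.

Reverse inclusion. Let x ∈ (T ∖ A) ∖ D. Then x ∈ T and x ∉ A, D, from which x ∈ T ∖ A.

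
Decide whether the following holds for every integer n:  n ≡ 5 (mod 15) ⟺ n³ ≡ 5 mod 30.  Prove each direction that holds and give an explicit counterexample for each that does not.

The forward direction fails; the converse holds.

[⇒] This fails: take n = 20. Then 20 ≡ 5 (mod 15), but 20³ = 8000 ≡ 20 (mod 30), not 5.

[⇐] Conversely, the residues r modulo 30 with r³ ≡ 5 (mod 30) are exactly {5}, and each is ≡ 5 (mod 15).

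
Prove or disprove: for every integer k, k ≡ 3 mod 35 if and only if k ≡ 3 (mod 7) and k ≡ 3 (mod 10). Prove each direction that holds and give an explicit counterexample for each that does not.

(→) This fails: k = 38 gives 38 ≡ 3 (mod 35) but 38 ≡ 8 (mod 10), so the conjunction on the right does not hold.

(←) Conversely, if k ≡ 3 (mod 7) and k ≡ 3 (mod 10), then by the Chinese remainder theorem k ≡ 3 (mod 70). Since 3 ≡ 3 (mod 35) and 35 ∣ 70, we get k ≡ 3 (mod 35).

Only the converse holds.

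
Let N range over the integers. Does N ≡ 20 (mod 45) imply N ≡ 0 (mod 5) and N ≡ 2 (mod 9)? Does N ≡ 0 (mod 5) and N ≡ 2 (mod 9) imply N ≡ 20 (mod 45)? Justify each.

Both directions hold.

(⇒) Suppose N ≡ 20 (mod 45); write N = 45j + 20. Since 5 ∣ 45, reducing mod 5 gives N ≡ 20 ≡ 0 (mod 5); since 9 ∣ 45, reducing mod 9 gives N ≡ 20 ≡ 2 (mod 9).

(⇐) Conversely, if N ≡ 0 (mod 5) and N ≡ 2 (mod 9), then by the Chinese remainder theorem N ≡ 20 (mod 45). This is exactly N ≡ 20 (mod 45).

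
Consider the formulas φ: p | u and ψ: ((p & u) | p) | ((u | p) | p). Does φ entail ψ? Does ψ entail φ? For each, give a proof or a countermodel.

Both directions hold; the statement is true.

Forward direction. Assume the antecedent. If u is true, ((p & u) | p) | ((u | p) | p) reduces to true regardless of the other variables. If u is false, the antecedent forces (u = F, p = T), and ((p & u) | p) | ((u | p) | p) holds there. Either way ((p & u) | p) | ((u | p) | p) holds.

Converse. Assume the antecedent. If u is true, p | u reduces to true regardless of the other variables. If u is false, the antecedent forces (u = F, p = T), and p | u holds there. Either way p | u holds.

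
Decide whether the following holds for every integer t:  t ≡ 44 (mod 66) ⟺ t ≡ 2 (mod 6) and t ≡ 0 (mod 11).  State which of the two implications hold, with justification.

[⇒] Suppose t ≡ 44 (mod 66); write t = 66j + 44. Since 6 ∣ 66, reducing mod 6 gives t ≡ 44 ≡ 2 (mod 6); since 11 ∣ 66, reducing mod 11 gives t ≡ 44 ≡ 0 (mod 11).

[⇐] Conversely, if t ≡ 2 (mod 6) and t ≡ 0 (mod 11), then by the Chinese remainder theorem t ≡ 44 (mod 66). This is exactly t ≡ 44 (mod 66).

Both directions hold; the statement is true.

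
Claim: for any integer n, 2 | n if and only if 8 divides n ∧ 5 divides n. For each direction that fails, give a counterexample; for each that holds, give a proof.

Only the reverse direction holds.

(→) This fails: take n = 2. Certainly 2 ∣ 2, but 8 ∤ 2.

(←) Suppose 8 ∣ n and 5 ∣ n. Any common multiple of 8 and 5 is a multiple of their lcm; here gcd(8, 5) = 1, so lcm(8, 5) = 8·5 = 40, so 40 ∣ n. Since 2 ∣ 40, it follows that 2 ∣ n.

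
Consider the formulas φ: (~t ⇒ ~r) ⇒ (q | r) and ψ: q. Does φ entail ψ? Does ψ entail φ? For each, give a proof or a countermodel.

The forward direction fails; the converse holds.

(→) This fails. Under t = F, r = T, q = F, the left side is true but the right side is false.

(←) Assume the antecedent. If t is true, the antecedent forces (t = T, r = F, q = T) or (t = T, r = T, q = T), and (~t ⇒ ~r) ⇒ (q | r) holds there. If t is false, the antecedent forces (t = F, r = F, q = T) or (t = F, r = T, q = T), and (~t ⇒ ~r) ⇒ (q | r) holds there. Either way (~t ⇒ ~r) ⇒ (q | r) holds.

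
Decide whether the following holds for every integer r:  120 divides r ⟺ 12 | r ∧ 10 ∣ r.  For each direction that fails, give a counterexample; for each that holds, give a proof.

[⇒] If 120 ∣ r, write r = 120q. Since 120 = 10·12, r = 12·(10q), so 12 ∣ r; and since 120 = 12·10, r = 10·(12q), so 10 ∣ r.

[⇐] This fails: take r = 60. Both 12 ∣ 60 and 10 ∣ 60, yet 60 is not a multiple of 120 (since 60 = 0·120 + 60), so 120 ∤ 60.

(⇒) holds; (⇐) fails.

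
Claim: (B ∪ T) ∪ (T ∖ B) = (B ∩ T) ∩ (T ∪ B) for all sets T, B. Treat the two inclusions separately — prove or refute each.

Reverse inclusion. Let x ∈ (B ∩ T) ∩ (T ∪ B). Then x ∈ T ∩ B, from which x ∈ (B ∪ T) ∪ (T ∖ B).

Forward inclusion. This inclusion fails. Take T = {1}, B = ∅; then 1 ∈ (B ∪ T) ∪ (T ∖ B) but 1 ∉ (B ∩ T) ∩ (T ∪ B).

(⊆) fails; (⊇) holds.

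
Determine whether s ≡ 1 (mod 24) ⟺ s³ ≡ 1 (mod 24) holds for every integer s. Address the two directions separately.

The biconditional holds.

[⇒] Suppose s ≡ 1 (mod 24). Write s = 24j + 1. Then (24j + 1)³ = 13824j³ + 1728j² + 72j + 1 = 24(576j³ + 72j² + 3j) + 1, so s³ ≡ 1 (mod 24).

[⇐] Conversely, suppose s³ ≡ 1 (mod 24). The only residue r in {0, …, 23} with r³ ≡ 1 (mod 24) is r = 1, so s ≡ 1 (mod 24).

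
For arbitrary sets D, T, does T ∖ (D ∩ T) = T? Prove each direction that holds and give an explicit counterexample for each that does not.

(⟹) Let x ∈ T ∖ (D ∩ T). Then x ∈ T and x ∉ D, from which x ∈ T.

(⟸) This inclusion fails. Take D = {1}, T = {1}; then 1 ∈ T but 1 ∉ T ∖ (D ∩ T).

The sets are not equal: only the forward inclusion holds.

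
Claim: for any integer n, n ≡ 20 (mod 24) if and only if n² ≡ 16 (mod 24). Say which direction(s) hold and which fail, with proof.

Not equivalent: only (⇒) holds.

(⇒) Suppose n ≡ 20 (mod 24). Write n = 24j + 20. Then (24j + 20)² = 576j² + 960j + 400 = 24(24j² + 40j + 16) + 16, so n² ≡ 16 (mod 24).

(⇐) This fails: take n = 4. Then 4² = 16 ≡ 16 (mod 24), yet 4 ≡ 4 (mod 24), not 20.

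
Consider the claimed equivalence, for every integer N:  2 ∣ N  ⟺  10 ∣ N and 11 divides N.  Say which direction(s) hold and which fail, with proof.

The forward direction fails; the converse holds.

Converse. Suppose 10 ∣ N and 11 ∣ N. Any common multiple of 10 and 11 is a multiple of their lcm; here gcd(10, 11) = 1, so lcm(10, 11) = 10·11 = 110, so 110 ∣ N. Since 2 ∣ 110, it follows that 2 ∣ N.

Forward direction. This fails: take N = 2. Certainly 2 ∣ 2, but 10 ∤ 2.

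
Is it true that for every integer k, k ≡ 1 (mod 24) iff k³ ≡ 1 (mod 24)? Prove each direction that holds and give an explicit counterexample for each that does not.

Both directions hold; the statement is true.

(←) Suppose k³ ≡ 1 (mod 24). The only residue r in {0, …, 23} with r³ ≡ 1 (mod 24) is r = 1, so k ≡ 1 (mod 24).

(→) Suppose k ≡ 1 (mod 24). Write k = 24j + 1. Then (24j + 1)³ = 13824j³ + 1728j² + 72j + 1 = 24(576j³ + 72j² + 3j) + 1, so k³ ≡ 1 (mod 24).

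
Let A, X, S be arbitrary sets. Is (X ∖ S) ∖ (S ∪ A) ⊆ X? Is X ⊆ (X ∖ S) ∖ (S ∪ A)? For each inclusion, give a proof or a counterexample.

Forward inclusion. Let x ∈ (X ∖ S) ∖ (S ∪ A). Then x ∈ X and x ∉ A, S, from which x ∈ X.

Reverse inclusion. This inclusion fails. Take A = {1}, X = {1}, S = ∅; then 1 ∈ X but 1 ∉ (X ∖ S) ∖ (S ∪ A).

The sets are not equal: only the forward inclusion holds.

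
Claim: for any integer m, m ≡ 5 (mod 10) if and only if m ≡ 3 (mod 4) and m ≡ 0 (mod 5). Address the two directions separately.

Forward direction. This fails: m = 5 gives 5 ≡ 5 (mod 10) but 5 ≡ 1 (mod 4), so the conjunction on the right does not hold.

Converse. If m ≡ 3 (mod 4) and m ≡ 0 (mod 5), then by the Chinese remainder theorem m ≡ 15 (mod 20). Since 15 ≡ 5 (mod 10) and 10 ∣ 20, we get m ≡ 5 (mod 10).

Not equivalent: only (⇐) holds.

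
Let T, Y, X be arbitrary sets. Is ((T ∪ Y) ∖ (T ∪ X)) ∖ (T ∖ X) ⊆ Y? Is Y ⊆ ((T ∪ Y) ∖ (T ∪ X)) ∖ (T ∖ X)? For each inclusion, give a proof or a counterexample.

Forward inclusion. Let x ∈ ((T ∪ Y) ∖ (T ∪ X)) ∖ (T ∖ X). Then x ∈ Y and x ∉ T, X, from which x ∈ Y.

Reverse inclusion. This inclusion fails. Take T = {1}, Y = {1}, X = ∅; then 1 ∈ Y but 1 ∉ ((T ∪ Y) ∖ (T ∪ X)) ∖ (T ∖ X).

The sets are not equal: only the forward inclusion holds.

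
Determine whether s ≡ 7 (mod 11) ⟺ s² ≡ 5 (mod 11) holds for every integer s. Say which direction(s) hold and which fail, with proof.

Not equivalent: only (⇒) holds.

[⇒] Suppose s ≡ 7 (mod 11). Write s = 11j + 7. Then (11j + 7)² = 121j² + 154j + 49 = 11(11j² + 14j + 4) + 5, so s² ≡ 5 (mod 11).

[⇐] This fails: take s = 4. Then 4² = 16 ≡ 5 (mod 11), yet 4 ≡ 4 (mod 11), not 7.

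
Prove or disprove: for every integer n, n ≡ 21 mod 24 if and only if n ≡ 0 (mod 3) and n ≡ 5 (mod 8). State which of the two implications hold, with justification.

Forward direction. Suppose n ≡ 21 (mod 24); write n = 24j + 21. Since 3 ∣ 24, reducing mod 3 gives n ≡ 21 ≡ 0 (mod 3); since 8 ∣ 24, reducing mod 8 gives n ≡ 21 ≡ 5 (mod 8).

Converse. If n ≡ 0 (mod 3) and n ≡ 5 (mod 8), then by the Chinese remainder theorem n ≡ 21 (mod 24). This is exactly n ≡ 21 (mod 24).

Equivalent; both directions hold.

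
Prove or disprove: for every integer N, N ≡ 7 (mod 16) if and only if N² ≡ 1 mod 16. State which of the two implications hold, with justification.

(⇒) holds; (⇐) fails.

(⟹) Suppose N ≡ 7 (mod 16). Write N = 16j + 7. Then (16j + 7)² = 256j² + 224j + 49 = 16(16j² + 14j + 3) + 1, so N² ≡ 1 (mod 16).

(⟸) This fails: take N = 1. Then 1² = 1 ≡ 1 (mod 16), yet 1 ≡ 1 (mod 16), not 7.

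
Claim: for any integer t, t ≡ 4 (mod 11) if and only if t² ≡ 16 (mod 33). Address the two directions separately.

[⇒] This fails: take t = 15. Then 15 ≡ 4 (mod 11), but 15² = 225 ≡ 27 (mod 33), not 16.

[⇐] This fails: take t = 7. Then 7² = 49 ≡ 16 (mod 33), yet 7 ≡ 7 (mod 11), not 4.

Neither implication holds.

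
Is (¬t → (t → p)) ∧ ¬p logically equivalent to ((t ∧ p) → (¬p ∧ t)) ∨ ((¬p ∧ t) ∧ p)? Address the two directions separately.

Forward direction. Assume the antecedent. If t is true, the antecedent forces (t = T, p = F), and the consequent holds there. If t is false, the consequent reduces to true regardless of the other variables. Either way the consequent holds.

Converse. This fails. Under t = F, p = T, the left side is false but the right side is true.

Only the forward direction holds.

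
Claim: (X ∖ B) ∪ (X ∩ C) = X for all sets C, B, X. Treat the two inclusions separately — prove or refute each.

(⊆) Let x ∈ (X ∖ B) ∪ (X ∩ C). Then either x ∈ X and x ∉ C, B; or x ∈ C ∩ X and x ∉ B; or x ∈ C ∩ B ∩ X. In each case x ∈ X, so (X ∖ B) ∪ (X ∩ C) ⊆ X.

(⊇) This inclusion fails. Take C = ∅, B = {1}, X = {1}; then 1 ∈ X but 1 ∉ (X ∖ B) ∪ (X ∩ C).

Only the forward inclusion holds.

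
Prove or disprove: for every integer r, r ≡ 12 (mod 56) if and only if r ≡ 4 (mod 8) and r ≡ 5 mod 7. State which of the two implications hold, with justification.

Both directions hold.

[⇐] If r ≡ 4 (mod 8) and r ≡ 5 (mod 7), then by the Chinese remainder theorem r ≡ 12 (mod 56). This is exactly r ≡ 12 (mod 56).

[⇒] Suppose r ≡ 12 (mod 56); write r = 56j + 12. Since 8 ∣ 56, reducing mod 8 gives r ≡ 12 ≡ 4 (mod 8); since 7 ∣ 56, reducing mod 7 gives r ≡ 12 ≡ 5 (mod 7).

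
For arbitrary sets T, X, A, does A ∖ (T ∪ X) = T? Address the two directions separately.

Both inclusions fail.

(⊆) This inclusion fails. Take T = ∅, X = ∅, A = {1}; then 1 ∈ A ∖ (T ∪ X) but 1 ∉ T.

(⊇) This inclusion fails. Take T = {1}, X = ∅, A = ∅; then 1 ∈ T but 1 ∉ A ∖ (T ∪ X).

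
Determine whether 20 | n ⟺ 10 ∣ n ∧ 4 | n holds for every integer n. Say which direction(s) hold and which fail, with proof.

Both directions hold.

(⇐) Suppose 10 ∣ n and 4 ∣ n. Any common multiple of 10 and 4 is a multiple of their lcm; here lcm(10, 4) = 10·4/gcd(10, 4) = 40/2 = 20, so 20 ∣ n.

(⇒) If 20 ∣ n, write n = 20q. Since 20 = 2·10, n = 10·(2q), so 10 ∣ n; and since 20 = 5·4, n = 4·(5q), so 4 ∣ n.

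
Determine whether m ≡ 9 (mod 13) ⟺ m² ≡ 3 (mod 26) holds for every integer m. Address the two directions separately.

Neither implication holds.

(⟹) This fails: take m = 22. Then 22 ≡ 9 (mod 13), but 22² = 484 ≡ 16 (mod 26), not 3.

(⟸) This fails: take m = 17. Then 17² = 289 ≡ 3 (mod 26), yet 17 ≡ 4 (mod 13), not 9.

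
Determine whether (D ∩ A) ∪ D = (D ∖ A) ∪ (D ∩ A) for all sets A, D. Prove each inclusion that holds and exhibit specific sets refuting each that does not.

The two sets are equal.

(⟹) Let x ∈ (D ∩ A) ∪ D. Then either x ∈ D and x ∉ A; or x ∈ A ∩ D. In each case x ∈ (D ∖ A) ∪ (D ∩ A), so (D ∩ A) ∪ D ⊆ (D ∖ A) ∪ (D ∩ A).

(⟸) Let x ∈ (D ∖ A) ∪ (D ∩ A). Then either x ∈ D and x ∉ A; or x ∈ A ∩ D. In each case x ∈ (D ∩ A) ∪ D, so (D ∖ A) ∪ (D ∩ A) ⊆ (D ∩ A) ∪ D.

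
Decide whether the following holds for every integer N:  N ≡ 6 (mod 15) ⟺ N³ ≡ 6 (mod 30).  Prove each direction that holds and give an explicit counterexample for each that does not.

(⟹) This fails: take N = 21. Then 21 ≡ 6 (mod 15), but 21³ = 9261 ≡ 21 (mod 30), not 6.

(⟸) Conversely, the residues r modulo 30 with r³ ≡ 6 (mod 30) are exactly {6}, and each is ≡ 6 (mod 15).

The forward direction fails; the converse holds.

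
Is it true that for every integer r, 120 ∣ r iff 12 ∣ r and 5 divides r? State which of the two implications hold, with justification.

(→) If 120 ∣ r, write r = 120q. Since 120 = 10·12, r = 12·(10q), so 12 ∣ r; and since 120 = 24·5, r = 5·(24q), so 5 ∣ r.

(←) This fails: take r = 60. Both 12 ∣ 60 and 5 ∣ 60, yet 60 is not a multiple of 120 (since 60 = 0·120 + 60), so 120 ∤ 60.

Only the forward direction holds.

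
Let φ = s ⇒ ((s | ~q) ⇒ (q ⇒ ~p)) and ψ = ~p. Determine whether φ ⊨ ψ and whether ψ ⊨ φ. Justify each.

Not equivalent: only (⇐) holds.

(⇒) This fails. Under s = F, q = F, p = T, the left side is true but the right side is false.

(⇐) Assume the antecedent. If s is true, the antecedent forces (s = T, q = F, p = F) or (s = T, q = T, p = F), and s ⇒ ((s | ~q) ⇒ (q ⇒ ~p)) holds there. If s is false, s ⇒ ((s | ~q) ⇒ (q ⇒ ~p)) reduces to true regardless of the other variables. Either way s ⇒ ((s | ~q) ⇒ (q ⇒ ~p)) holds.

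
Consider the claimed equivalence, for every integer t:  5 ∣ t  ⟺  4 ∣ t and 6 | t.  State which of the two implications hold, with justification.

(⟹) This fails: take t = 5. Certainly 5 ∣ 5, but 4 ∤ 5.

(⟸) This fails: take t = 12. Both 4 ∣ 12 and 6 ∣ 12, yet 12 is not a multiple of 5 (since 12 = 2·5 + 2), so 5 ∤ 12.

Both directions fail.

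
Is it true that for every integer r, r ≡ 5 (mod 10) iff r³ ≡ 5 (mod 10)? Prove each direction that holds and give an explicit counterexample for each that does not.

(⟹) Suppose r ≡ 5 (mod 10). Write r = 10j + 5. Then (10j + 5)³ = 1000j³ + 1500j² + 750j + 125 = 10(100j³ + 150j² + 75j + 12) + 5, so r³ ≡ 5 (mod 10).

(⟸) For the converse, argue contrapositively. If r ≢ 5 (mod 10), then r is congruent to one of 0, 1, 2, 3, 4, 6, 7, 8, 9 modulo 10, and these give r³ ≡ 0, 1, 8, 7, 4, 6, 3, 2, 9 respectively — never 5.

Equivalent; both directions hold.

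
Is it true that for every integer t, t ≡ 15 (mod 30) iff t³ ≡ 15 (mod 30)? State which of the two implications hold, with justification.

[⇒] Suppose t ≡ 15 (mod 30). Write t = 30j + 15. Then (30j + 15)³ = 27000j³ + 40500j² + 20250j + 3375 = 30(900j³ + 1350j² + 675j + 112) + 15, so t³ ≡ 15 (mod 30).

[⇐] Conversely, suppose t³ ≡ 15 (mod 30). The only residue r in {0, …, 29} with r³ ≡ 15 (mod 30) is r = 15, so t ≡ 15 (mod 30).

Both implications hold.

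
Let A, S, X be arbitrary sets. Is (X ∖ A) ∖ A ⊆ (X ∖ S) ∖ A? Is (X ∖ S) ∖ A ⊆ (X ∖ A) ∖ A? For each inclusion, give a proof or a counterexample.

Reverse inclusion. Let x ∈ (X ∖ S) ∖ A. Then x ∈ X and x ∉ A, S, from which x ∈ (X ∖ A) ∖ A.

Forward inclusion. This inclusion fails. Take A = ∅, S = {1}, X = {1}; then 1 ∈ (X ∖ A) ∖ A but 1 ∉ (X ∖ S) ∖ A.

Only the reverse inclusion holds.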